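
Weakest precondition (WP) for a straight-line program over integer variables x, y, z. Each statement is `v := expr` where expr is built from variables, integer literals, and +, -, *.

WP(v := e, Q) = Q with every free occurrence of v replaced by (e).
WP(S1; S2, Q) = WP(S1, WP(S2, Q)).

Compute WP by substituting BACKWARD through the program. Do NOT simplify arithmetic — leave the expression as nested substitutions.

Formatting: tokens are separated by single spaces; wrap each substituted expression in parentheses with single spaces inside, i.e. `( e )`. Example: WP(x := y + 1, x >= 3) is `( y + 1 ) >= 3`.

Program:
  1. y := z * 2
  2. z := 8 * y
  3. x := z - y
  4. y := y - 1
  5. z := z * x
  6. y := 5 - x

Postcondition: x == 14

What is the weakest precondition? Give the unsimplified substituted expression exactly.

Answer: ( ( 8 * ( z * 2 ) ) - ( z * 2 ) ) == 14

Derivation:
post: x == 14
stmt 6: y := 5 - x  -- replace 0 occurrence(s) of y with (5 - x)
  => x == 14
stmt 5: z := z * x  -- replace 0 occurrence(s) of z with (z * x)
  => x == 14
stmt 4: y := y - 1  -- replace 0 occurrence(s) of y with (y - 1)
  => x == 14
stmt 3: x := z - y  -- replace 1 occurrence(s) of x with (z - y)
  => ( z - y ) == 14
stmt 2: z := 8 * y  -- replace 1 occurrence(s) of z with (8 * y)
  => ( ( 8 * y ) - y ) == 14
stmt 1: y := z * 2  -- replace 2 occurrence(s) of y with (z * 2)
  => ( ( 8 * ( z * 2 ) ) - ( z * 2 ) ) == 14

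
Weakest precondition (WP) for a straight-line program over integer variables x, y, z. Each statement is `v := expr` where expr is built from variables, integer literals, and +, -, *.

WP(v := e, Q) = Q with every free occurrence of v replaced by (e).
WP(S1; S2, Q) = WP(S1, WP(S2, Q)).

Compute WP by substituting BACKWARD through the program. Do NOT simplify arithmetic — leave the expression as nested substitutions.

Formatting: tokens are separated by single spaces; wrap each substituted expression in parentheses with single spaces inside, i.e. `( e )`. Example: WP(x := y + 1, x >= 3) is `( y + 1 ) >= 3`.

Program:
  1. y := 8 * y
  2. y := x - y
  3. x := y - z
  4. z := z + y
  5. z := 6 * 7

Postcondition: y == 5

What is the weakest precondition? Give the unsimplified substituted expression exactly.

Answer: ( x - ( 8 * y ) ) == 5

Derivation:
post: y == 5
stmt 5: z := 6 * 7  -- replace 0 occurrence(s) of z with (6 * 7)
  => y == 5
stmt 4: z := z + y  -- replace 0 occurrence(s) of z with (z + y)
  => y == 5
stmt 3: x := y - z  -- replace 0 occurrence(s) of x with (y - z)
  => y == 5
stmt 2: y := x - y  -- replace 1 occurrence(s) of y with (x - y)
  => ( x - y ) == 5
stmt 1: y := 8 * y  -- replace 1 occurrence(s) of y with (8 * y)
  => ( x - ( 8 * y ) ) == 5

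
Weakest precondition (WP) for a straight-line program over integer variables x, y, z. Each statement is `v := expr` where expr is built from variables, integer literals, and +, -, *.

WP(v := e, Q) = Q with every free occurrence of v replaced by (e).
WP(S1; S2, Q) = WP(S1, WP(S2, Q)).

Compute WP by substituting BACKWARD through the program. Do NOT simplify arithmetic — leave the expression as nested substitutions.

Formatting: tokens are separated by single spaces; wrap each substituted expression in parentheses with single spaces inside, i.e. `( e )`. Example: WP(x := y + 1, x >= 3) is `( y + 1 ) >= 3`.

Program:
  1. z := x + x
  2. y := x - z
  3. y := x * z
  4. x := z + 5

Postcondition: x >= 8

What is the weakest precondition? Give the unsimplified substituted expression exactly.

Answer: ( ( x + x ) + 5 ) >= 8

Derivation:
post: x >= 8
stmt 4: x := z + 5  -- replace 1 occurrence(s) of x with (z + 5)
  => ( z + 5 ) >= 8
stmt 3: y := x * z  -- replace 0 occurrence(s) of y with (x * z)
  => ( z + 5 ) >= 8
stmt 2: y := x - z  -- replace 0 occurrence(s) of y with (x - z)
  => ( z + 5 ) >= 8
stmt 1: z := x + x  -- replace 1 occurrence(s) of z with (x + x)
  => ( ( x + x ) + 5 ) >= 8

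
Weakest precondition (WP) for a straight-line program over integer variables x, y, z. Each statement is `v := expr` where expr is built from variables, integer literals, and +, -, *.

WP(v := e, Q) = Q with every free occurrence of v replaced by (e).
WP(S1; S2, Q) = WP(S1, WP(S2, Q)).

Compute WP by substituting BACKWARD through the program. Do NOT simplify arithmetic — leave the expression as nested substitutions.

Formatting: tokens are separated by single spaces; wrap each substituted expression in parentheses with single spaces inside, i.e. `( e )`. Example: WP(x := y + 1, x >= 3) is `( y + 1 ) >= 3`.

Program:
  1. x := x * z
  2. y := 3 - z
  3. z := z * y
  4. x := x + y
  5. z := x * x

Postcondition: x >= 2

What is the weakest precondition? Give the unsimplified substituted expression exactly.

post: x >= 2
stmt 5: z := x * x  -- replace 0 occurrence(s) of z with (x * x)
  => x >= 2
stmt 4: x := x + y  -- replace 1 occurrence(s) of x with (x + y)
  => ( x + y ) >= 2
stmt 3: z := z * y  -- replace 0 occurrence(s) of z with (z * y)
  => ( x + y ) >= 2
stmt 2: y := 3 - z  -- replace 1 occurrence(s) of y with (3 - z)
  => ( x + ( 3 - z ) ) >= 2
stmt 1: x := x * z  -- replace 1 occurrence(s) of x with (x * z)
  => ( ( x * z ) + ( 3 - z ) ) >= 2

Answer: ( ( x * z ) + ( 3 - z ) ) >= 2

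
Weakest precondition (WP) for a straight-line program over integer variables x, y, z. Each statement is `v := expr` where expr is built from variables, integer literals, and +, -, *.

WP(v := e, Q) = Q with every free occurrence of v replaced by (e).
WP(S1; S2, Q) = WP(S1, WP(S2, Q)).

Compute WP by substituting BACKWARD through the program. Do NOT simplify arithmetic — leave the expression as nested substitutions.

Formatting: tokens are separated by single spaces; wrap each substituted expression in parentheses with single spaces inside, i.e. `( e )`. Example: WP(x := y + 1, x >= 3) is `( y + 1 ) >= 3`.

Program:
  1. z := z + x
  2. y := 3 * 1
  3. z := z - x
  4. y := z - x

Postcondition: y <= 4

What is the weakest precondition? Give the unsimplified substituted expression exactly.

Answer: ( ( ( z + x ) - x ) - x ) <= 4

Derivation:
post: y <= 4
stmt 4: y := z - x  -- replace 1 occurrence(s) of y with (z - x)
  => ( z - x ) <= 4
stmt 3: z := z - x  -- replace 1 occurrence(s) of z with (z - x)
  => ( ( z - x ) - x ) <= 4
stmt 2: y := 3 * 1  -- replace 0 occurrence(s) of y with (3 * 1)
  => ( ( z - x ) - x ) <= 4
stmt 1: z := z + x  -- replace 1 occurrence(s) of z with (z + x)
  => ( ( ( z + x ) - x ) - x ) <= 4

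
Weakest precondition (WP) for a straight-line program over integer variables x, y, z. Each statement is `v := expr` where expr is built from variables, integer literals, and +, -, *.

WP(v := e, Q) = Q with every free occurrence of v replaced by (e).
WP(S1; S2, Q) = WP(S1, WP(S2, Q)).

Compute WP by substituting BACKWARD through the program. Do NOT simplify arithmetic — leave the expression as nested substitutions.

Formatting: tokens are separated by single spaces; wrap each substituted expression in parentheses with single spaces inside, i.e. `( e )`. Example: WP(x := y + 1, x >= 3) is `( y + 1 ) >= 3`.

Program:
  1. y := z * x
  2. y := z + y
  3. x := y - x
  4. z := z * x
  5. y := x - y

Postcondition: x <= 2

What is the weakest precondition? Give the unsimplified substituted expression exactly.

post: x <= 2
stmt 5: y := x - y  -- replace 0 occurrence(s) of y with (x - y)
  => x <= 2
stmt 4: z := z * x  -- replace 0 occurrence(s) of z with (z * x)
  => x <= 2
stmt 3: x := y - x  -- replace 1 occurrence(s) of x with (y - x)
  => ( y - x ) <= 2
stmt 2: y := z + y  -- replace 1 occurrence(s) of y with (z + y)
  => ( ( z + y ) - x ) <= 2
stmt 1: y := z * x  -- replace 1 occurrence(s) of y with (z * x)
  => ( ( z + ( z * x ) ) - x ) <= 2

Answer: ( ( z + ( z * x ) ) - x ) <= 2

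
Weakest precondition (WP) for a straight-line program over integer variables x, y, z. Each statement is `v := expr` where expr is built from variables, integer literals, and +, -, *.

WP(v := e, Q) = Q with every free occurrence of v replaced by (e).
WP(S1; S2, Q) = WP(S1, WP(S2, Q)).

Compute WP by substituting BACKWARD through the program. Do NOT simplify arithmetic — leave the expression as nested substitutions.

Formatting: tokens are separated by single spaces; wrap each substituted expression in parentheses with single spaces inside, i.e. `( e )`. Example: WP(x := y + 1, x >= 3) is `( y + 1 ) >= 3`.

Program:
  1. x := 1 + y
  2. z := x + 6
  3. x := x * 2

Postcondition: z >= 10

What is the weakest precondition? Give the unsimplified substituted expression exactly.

Answer: ( ( 1 + y ) + 6 ) >= 10

Derivation:
post: z >= 10
stmt 3: x := x * 2  -- replace 0 occurrence(s) of x with (x * 2)
  => z >= 10
stmt 2: z := x + 6  -- replace 1 occurrence(s) of z with (x + 6)
  => ( x + 6 ) >= 10
stmt 1: x := 1 + y  -- replace 1 occurrence(s) of x with (1 + y)
  => ( ( 1 + y ) + 6 ) >= 10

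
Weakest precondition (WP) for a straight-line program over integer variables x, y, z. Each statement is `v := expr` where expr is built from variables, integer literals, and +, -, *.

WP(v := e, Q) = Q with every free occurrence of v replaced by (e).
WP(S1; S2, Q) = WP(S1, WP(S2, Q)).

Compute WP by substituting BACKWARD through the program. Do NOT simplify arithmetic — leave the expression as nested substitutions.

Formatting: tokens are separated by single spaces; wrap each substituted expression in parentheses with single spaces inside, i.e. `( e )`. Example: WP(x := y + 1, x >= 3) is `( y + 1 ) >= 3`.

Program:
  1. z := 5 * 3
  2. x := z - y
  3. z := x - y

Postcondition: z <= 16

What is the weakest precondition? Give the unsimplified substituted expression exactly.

post: z <= 16
stmt 3: z := x - y  -- replace 1 occurrence(s) of z with (x - y)
  => ( x - y ) <= 16
stmt 2: x := z - y  -- replace 1 occurrence(s) of x with (z - y)
  => ( ( z - y ) - y ) <= 16
stmt 1: z := 5 * 3  -- replace 1 occurrence(s) of z with (5 * 3)
  => ( ( ( 5 * 3 ) - y ) - y ) <= 16

Answer: ( ( ( 5 * 3 ) - y ) - y ) <= 16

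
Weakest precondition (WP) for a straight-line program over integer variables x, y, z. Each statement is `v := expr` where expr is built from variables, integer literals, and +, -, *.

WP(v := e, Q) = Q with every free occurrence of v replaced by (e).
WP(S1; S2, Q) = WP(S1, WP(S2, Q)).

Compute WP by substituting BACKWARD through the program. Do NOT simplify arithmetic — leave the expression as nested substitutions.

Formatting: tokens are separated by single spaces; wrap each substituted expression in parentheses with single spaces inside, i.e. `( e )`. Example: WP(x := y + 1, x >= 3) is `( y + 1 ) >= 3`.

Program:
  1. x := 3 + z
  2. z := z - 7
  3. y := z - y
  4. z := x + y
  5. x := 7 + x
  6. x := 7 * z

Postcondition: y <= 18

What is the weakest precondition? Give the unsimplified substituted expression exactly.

post: y <= 18
stmt 6: x := 7 * z  -- replace 0 occurrence(s) of x with (7 * z)
  => y <= 18
stmt 5: x := 7 + x  -- replace 0 occurrence(s) of x with (7 + x)
  => y <= 18
stmt 4: z := x + y  -- replace 0 occurrence(s) of z with (x + y)
  => y <= 18
stmt 3: y := z - y  -- replace 1 occurrence(s) of y with (z - y)
  => ( z - y ) <= 18
stmt 2: z := z - 7  -- replace 1 occurrence(s) of z with (z - 7)
  => ( ( z - 7 ) - y ) <= 18
stmt 1: x := 3 + z  -- replace 0 occurrence(s) of x with (3 + z)
  => ( ( z - 7 ) - y ) <= 18

Answer: ( ( z - 7 ) - y ) <= 18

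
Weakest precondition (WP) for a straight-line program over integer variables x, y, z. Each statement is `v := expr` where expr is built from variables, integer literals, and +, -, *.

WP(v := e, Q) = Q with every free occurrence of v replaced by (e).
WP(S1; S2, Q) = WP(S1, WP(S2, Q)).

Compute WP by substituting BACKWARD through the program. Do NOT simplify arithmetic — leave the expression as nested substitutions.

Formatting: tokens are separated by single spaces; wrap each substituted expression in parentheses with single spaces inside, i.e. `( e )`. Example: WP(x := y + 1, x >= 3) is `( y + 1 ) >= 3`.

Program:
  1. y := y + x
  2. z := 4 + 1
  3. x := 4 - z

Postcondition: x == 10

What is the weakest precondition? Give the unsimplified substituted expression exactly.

Answer: ( 4 - ( 4 + 1 ) ) == 10

Derivation:
post: x == 10
stmt 3: x := 4 - z  -- replace 1 occurrence(s) of x with (4 - z)
  => ( 4 - z ) == 10
stmt 2: z := 4 + 1  -- replace 1 occurrence(s) of z with (4 + 1)
  => ( 4 - ( 4 + 1 ) ) == 10
stmt 1: y := y + x  -- replace 0 occurrence(s) of y with (y + x)
  => ( 4 - ( 4 + 1 ) ) == 10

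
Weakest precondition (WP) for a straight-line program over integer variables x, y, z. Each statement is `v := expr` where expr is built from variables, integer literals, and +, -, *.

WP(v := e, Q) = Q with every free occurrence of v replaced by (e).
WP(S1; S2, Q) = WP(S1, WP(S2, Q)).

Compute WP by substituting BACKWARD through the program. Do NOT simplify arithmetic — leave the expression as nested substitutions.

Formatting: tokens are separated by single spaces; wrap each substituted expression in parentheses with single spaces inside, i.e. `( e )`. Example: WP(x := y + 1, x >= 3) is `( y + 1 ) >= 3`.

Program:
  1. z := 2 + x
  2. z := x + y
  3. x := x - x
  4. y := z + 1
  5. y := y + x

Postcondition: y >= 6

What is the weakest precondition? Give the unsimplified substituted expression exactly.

post: y >= 6
stmt 5: y := y + x  -- replace 1 occurrence(s) of y with (y + x)
  => ( y + x ) >= 6
stmt 4: y := z + 1  -- replace 1 occurrence(s) of y with (z + 1)
  => ( ( z + 1 ) + x ) >= 6
stmt 3: x := x - x  -- replace 1 occurrence(s) of x with (x - x)
  => ( ( z + 1 ) + ( x - x ) ) >= 6
stmt 2: z := x + y  -- replace 1 occurrence(s) of z with (x + y)
  => ( ( ( x + y ) + 1 ) + ( x - x ) ) >= 6
stmt 1: z := 2 + x  -- replace 0 occurrence(s) of z with (2 + x)
  => ( ( ( x + y ) + 1 ) + ( x - x ) ) >= 6

Answer: ( ( ( x + y ) + 1 ) + ( x - x ) ) >= 6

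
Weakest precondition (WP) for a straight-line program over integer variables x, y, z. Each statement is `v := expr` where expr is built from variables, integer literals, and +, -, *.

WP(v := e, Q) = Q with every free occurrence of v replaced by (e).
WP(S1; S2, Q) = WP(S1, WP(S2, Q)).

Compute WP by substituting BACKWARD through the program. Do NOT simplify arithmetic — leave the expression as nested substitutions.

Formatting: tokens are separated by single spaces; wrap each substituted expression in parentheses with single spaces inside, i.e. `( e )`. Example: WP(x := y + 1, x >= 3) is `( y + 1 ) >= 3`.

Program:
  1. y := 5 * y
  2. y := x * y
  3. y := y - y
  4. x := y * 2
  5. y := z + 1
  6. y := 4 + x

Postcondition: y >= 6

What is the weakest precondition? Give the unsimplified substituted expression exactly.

post: y >= 6
stmt 6: y := 4 + x  -- replace 1 occurrence(s) of y with (4 + x)
  => ( 4 + x ) >= 6
stmt 5: y := z + 1  -- replace 0 occurrence(s) of y with (z + 1)
  => ( 4 + x ) >= 6
stmt 4: x := y * 2  -- replace 1 occurrence(s) of x with (y * 2)
  => ( 4 + ( y * 2 ) ) >= 6
stmt 3: y := y - y  -- replace 1 occurrence(s) of y with (y - y)
  => ( 4 + ( ( y - y ) * 2 ) ) >= 6
stmt 2: y := x * y  -- replace 2 occurrence(s) of y with (x * y)
  => ( 4 + ( ( ( x * y ) - ( x * y ) ) * 2 ) ) >= 6
stmt 1: y := 5 * y  -- replace 2 occurrence(s) of y with (5 * y)
  => ( 4 + ( ( ( x * ( 5 * y ) ) - ( x * ( 5 * y ) ) ) * 2 ) ) >= 6

Answer: ( 4 + ( ( ( x * ( 5 * y ) ) - ( x * ( 5 * y ) ) ) * 2 ) ) >= 6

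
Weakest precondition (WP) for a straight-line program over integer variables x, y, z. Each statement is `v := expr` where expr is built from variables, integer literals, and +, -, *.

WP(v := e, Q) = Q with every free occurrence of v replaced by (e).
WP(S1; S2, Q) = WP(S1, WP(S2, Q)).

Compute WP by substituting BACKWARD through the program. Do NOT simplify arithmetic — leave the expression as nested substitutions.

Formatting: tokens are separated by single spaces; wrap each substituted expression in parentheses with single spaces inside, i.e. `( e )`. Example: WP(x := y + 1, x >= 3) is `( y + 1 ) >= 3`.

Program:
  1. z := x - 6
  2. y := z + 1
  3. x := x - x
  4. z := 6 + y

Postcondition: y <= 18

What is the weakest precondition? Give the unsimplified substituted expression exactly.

Answer: ( ( x - 6 ) + 1 ) <= 18

Derivation:
post: y <= 18
stmt 4: z := 6 + y  -- replace 0 occurrence(s) of z with (6 + y)
  => y <= 18
stmt 3: x := x - x  -- replace 0 occurrence(s) of x with (x - x)
  => y <= 18
stmt 2: y := z + 1  -- replace 1 occurrence(s) of y with (z + 1)
  => ( z + 1 ) <= 18
stmt 1: z := x - 6  -- replace 1 occurrence(s) of z with (x - 6)
  => ( ( x - 6 ) + 1 ) <= 18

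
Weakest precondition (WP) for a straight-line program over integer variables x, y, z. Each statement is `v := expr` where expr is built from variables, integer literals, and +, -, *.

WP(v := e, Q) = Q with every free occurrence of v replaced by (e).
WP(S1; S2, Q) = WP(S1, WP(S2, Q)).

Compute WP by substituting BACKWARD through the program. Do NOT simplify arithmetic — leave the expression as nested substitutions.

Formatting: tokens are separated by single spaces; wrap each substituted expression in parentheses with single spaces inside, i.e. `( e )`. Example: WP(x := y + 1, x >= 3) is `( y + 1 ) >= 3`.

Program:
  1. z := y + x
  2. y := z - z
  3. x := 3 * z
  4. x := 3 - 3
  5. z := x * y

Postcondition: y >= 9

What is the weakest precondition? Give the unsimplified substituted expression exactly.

Answer: ( ( y + x ) - ( y + x ) ) >= 9

Derivation:
post: y >= 9
stmt 5: z := x * y  -- replace 0 occurrence(s) of z with (x * y)
  => y >= 9
stmt 4: x := 3 - 3  -- replace 0 occurrence(s) of x with (3 - 3)
  => y >= 9
stmt 3: x := 3 * z  -- replace 0 occurrence(s) of x with (3 * z)
  => y >= 9
stmt 2: y := z - z  -- replace 1 occurrence(s) of y with (z - z)
  => ( z - z ) >= 9
stmt 1: z := y + x  -- replace 2 occurrence(s) of z with (y + x)
  => ( ( y + x ) - ( y + x ) ) >= 9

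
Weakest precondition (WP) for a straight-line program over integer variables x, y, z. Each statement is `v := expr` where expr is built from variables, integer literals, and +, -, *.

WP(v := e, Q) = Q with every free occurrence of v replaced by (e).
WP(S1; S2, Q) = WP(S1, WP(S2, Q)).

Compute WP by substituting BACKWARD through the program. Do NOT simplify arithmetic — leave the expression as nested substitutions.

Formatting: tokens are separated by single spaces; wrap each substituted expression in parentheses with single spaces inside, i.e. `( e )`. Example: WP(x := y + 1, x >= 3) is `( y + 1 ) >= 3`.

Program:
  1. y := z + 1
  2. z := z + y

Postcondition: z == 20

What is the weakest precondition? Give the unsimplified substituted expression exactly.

post: z == 20
stmt 2: z := z + y  -- replace 1 occurrence(s) of z with (z + y)
  => ( z + y ) == 20
stmt 1: y := z + 1  -- replace 1 occurrence(s) of y with (z + 1)
  => ( z + ( z + 1 ) ) == 20

Answer: ( z + ( z + 1 ) ) == 20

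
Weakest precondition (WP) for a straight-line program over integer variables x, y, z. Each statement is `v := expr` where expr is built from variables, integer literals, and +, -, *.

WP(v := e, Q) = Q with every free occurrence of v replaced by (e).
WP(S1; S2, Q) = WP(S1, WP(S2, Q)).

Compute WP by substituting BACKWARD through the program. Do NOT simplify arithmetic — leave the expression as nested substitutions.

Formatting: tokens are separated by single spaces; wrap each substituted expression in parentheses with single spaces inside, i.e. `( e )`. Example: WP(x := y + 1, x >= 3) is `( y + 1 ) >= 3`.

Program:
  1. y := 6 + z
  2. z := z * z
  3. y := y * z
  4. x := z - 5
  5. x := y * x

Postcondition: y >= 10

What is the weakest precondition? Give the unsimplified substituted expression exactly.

Answer: ( ( 6 + z ) * ( z * z ) ) >= 10

Derivation:
post: y >= 10
stmt 5: x := y * x  -- replace 0 occurrence(s) of x with (y * x)
  => y >= 10
stmt 4: x := z - 5  -- replace 0 occurrence(s) of x with (z - 5)
  => y >= 10
stmt 3: y := y * z  -- replace 1 occurrence(s) of y with (y * z)
  => ( y * z ) >= 10
stmt 2: z := z * z  -- replace 1 occurrence(s) of z with (z * z)
  => ( y * ( z * z ) ) >= 10
stmt 1: y := 6 + z  -- replace 1 occurrence(s) of y with (6 + z)
  => ( ( 6 + z ) * ( z * z ) ) >= 10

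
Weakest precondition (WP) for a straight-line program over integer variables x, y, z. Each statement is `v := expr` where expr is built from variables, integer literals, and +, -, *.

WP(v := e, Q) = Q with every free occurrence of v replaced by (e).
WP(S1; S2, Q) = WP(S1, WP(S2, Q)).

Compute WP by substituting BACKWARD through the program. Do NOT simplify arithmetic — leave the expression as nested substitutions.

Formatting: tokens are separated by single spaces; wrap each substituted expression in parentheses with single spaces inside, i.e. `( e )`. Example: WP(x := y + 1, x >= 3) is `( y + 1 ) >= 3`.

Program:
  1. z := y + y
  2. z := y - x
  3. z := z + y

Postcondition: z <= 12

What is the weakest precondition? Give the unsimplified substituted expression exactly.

post: z <= 12
stmt 3: z := z + y  -- replace 1 occurrence(s) of z with (z + y)
  => ( z + y ) <= 12
stmt 2: z := y - x  -- replace 1 occurrence(s) of z with (y - x)
  => ( ( y - x ) + y ) <= 12
stmt 1: z := y + y  -- replace 0 occurrence(s) of z with (y + y)
  => ( ( y - x ) + y ) <= 12

Answer: ( ( y - x ) + y ) <= 12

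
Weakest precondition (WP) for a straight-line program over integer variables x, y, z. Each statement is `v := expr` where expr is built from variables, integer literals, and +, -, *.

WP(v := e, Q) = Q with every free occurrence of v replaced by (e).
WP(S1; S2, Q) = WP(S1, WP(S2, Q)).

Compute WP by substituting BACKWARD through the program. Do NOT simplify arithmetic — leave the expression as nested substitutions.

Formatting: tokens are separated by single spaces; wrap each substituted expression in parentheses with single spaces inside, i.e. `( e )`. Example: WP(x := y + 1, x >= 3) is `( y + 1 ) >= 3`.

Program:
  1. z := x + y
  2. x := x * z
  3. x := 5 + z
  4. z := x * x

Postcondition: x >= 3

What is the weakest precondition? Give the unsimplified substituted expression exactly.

post: x >= 3
stmt 4: z := x * x  -- replace 0 occurrence(s) of z with (x * x)
  => x >= 3
stmt 3: x := 5 + z  -- replace 1 occurrence(s) of x with (5 + z)
  => ( 5 + z ) >= 3
stmt 2: x := x * z  -- replace 0 occurrence(s) of x with (x * z)
  => ( 5 + z ) >= 3
stmt 1: z := x + y  -- replace 1 occurrence(s) of z with (x + y)
  => ( 5 + ( x + y ) ) >= 3

Answer: ( 5 + ( x + y ) ) >= 3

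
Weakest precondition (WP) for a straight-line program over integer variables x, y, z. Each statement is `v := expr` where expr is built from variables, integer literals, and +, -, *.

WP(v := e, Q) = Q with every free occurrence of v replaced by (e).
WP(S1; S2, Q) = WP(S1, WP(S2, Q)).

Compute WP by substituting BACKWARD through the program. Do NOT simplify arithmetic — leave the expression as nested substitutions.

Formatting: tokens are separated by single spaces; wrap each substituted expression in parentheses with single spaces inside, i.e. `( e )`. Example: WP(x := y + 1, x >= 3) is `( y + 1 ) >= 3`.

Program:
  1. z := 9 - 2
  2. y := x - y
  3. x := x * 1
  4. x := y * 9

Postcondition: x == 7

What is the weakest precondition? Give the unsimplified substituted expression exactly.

post: x == 7
stmt 4: x := y * 9  -- replace 1 occurrence(s) of x with (y * 9)
  => ( y * 9 ) == 7
stmt 3: x := x * 1  -- replace 0 occurrence(s) of x with (x * 1)
  => ( y * 9 ) == 7
stmt 2: y := x - y  -- replace 1 occurrence(s) of y with (x - y)
  => ( ( x - y ) * 9 ) == 7
stmt 1: z := 9 - 2  -- replace 0 occurrence(s) of z with (9 - 2)
  => ( ( x - y ) * 9 ) == 7

Answer: ( ( x - y ) * 9 ) == 7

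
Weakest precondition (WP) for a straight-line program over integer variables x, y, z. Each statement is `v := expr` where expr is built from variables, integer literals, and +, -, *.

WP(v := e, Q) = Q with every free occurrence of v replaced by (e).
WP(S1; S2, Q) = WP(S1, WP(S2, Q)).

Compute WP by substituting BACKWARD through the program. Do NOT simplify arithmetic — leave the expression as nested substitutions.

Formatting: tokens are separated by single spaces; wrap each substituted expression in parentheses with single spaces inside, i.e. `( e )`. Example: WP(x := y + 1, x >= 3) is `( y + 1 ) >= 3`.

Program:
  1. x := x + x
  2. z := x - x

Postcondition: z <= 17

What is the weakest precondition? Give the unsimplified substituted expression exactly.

Answer: ( ( x + x ) - ( x + x ) ) <= 17

Derivation:
post: z <= 17
stmt 2: z := x - x  -- replace 1 occurrence(s) of z with (x - x)
  => ( x - x ) <= 17
stmt 1: x := x + x  -- replace 2 occurrence(s) of x with (x + x)
  => ( ( x + x ) - ( x + x ) ) <= 17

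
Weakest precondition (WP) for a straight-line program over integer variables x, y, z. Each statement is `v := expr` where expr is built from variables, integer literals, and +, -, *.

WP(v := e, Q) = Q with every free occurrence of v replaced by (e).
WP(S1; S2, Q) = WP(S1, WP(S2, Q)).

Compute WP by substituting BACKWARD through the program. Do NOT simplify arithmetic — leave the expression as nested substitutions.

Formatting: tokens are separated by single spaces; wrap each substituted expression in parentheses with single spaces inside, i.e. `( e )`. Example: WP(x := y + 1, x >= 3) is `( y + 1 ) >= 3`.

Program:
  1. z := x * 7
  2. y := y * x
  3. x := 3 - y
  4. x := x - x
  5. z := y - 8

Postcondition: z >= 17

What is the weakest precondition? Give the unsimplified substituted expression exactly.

post: z >= 17
stmt 5: z := y - 8  -- replace 1 occurrence(s) of z with (y - 8)
  => ( y - 8 ) >= 17
stmt 4: x := x - x  -- replace 0 occurrence(s) of x with (x - x)
  => ( y - 8 ) >= 17
stmt 3: x := 3 - y  -- replace 0 occurrence(s) of x with (3 - y)
  => ( y - 8 ) >= 17
stmt 2: y := y * x  -- replace 1 occurrence(s) of y with (y * x)
  => ( ( y * x ) - 8 ) >= 17
stmt 1: z := x * 7  -- replace 0 occurrence(s) of z with (x * 7)
  => ( ( y * x ) - 8 ) >= 17

Answer: ( ( y * x ) - 8 ) >= 17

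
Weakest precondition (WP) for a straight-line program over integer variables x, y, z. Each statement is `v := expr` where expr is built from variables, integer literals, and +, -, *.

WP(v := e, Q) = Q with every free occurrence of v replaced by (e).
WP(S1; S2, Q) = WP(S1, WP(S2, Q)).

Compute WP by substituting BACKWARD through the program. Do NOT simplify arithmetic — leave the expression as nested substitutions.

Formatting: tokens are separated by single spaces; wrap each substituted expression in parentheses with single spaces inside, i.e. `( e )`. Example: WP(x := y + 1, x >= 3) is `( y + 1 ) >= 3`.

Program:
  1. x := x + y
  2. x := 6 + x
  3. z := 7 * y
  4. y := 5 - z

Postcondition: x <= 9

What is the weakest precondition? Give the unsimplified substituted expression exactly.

post: x <= 9
stmt 4: y := 5 - z  -- replace 0 occurrence(s) of y with (5 - z)
  => x <= 9
stmt 3: z := 7 * y  -- replace 0 occurrence(s) of z with (7 * y)
  => x <= 9
stmt 2: x := 6 + x  -- replace 1 occurrence(s) of x with (6 + x)
  => ( 6 + x ) <= 9
stmt 1: x := x + y  -- replace 1 occurrence(s) of x with (x + y)
  => ( 6 + ( x + y ) ) <= 9

Answer: ( 6 + ( x + y ) ) <= 9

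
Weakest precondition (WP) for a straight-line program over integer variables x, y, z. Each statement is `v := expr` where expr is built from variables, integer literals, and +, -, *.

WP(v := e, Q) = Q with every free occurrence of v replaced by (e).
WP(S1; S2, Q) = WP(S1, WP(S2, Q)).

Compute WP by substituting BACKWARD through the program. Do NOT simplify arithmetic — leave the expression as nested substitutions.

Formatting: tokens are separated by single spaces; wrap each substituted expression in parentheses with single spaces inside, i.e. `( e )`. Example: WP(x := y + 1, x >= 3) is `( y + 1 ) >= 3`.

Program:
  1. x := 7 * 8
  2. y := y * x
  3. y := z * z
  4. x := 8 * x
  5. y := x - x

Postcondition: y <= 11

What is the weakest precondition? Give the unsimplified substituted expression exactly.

post: y <= 11
stmt 5: y := x - x  -- replace 1 occurrence(s) of y with (x - x)
  => ( x - x ) <= 11
stmt 4: x := 8 * x  -- replace 2 occurrence(s) of x with (8 * x)
  => ( ( 8 * x ) - ( 8 * x ) ) <= 11
stmt 3: y := z * z  -- replace 0 occurrence(s) of y with (z * z)
  => ( ( 8 * x ) - ( 8 * x ) ) <= 11
stmt 2: y := y * x  -- replace 0 occurrence(s) of y with (y * x)
  => ( ( 8 * x ) - ( 8 * x ) ) <= 11
stmt 1: x := 7 * 8  -- replace 2 occurrence(s) of x with (7 * 8)
  => ( ( 8 * ( 7 * 8 ) ) - ( 8 * ( 7 * 8 ) ) ) <= 11

Answer: ( ( 8 * ( 7 * 8 ) ) - ( 8 * ( 7 * 8 ) ) ) <= 11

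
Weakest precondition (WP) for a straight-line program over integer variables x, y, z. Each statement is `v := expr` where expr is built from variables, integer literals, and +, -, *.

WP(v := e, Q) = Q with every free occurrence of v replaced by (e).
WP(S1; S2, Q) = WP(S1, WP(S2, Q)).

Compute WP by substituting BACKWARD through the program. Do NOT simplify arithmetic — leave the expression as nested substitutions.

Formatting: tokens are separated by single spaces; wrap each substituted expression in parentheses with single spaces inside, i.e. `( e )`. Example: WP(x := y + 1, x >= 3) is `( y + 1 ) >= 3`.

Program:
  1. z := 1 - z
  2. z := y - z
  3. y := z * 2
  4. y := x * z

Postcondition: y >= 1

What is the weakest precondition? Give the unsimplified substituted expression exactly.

post: y >= 1
stmt 4: y := x * z  -- replace 1 occurrence(s) of y with (x * z)
  => ( x * z ) >= 1
stmt 3: y := z * 2  -- replace 0 occurrence(s) of y with (z * 2)
  => ( x * z ) >= 1
stmt 2: z := y - z  -- replace 1 occurrence(s) of z with (y - z)
  => ( x * ( y - z ) ) >= 1
stmt 1: z := 1 - z  -- replace 1 occurrence(s) of z with (1 - z)
  => ( x * ( y - ( 1 - z ) ) ) >= 1

Answer: ( x * ( y - ( 1 - z ) ) ) >= 1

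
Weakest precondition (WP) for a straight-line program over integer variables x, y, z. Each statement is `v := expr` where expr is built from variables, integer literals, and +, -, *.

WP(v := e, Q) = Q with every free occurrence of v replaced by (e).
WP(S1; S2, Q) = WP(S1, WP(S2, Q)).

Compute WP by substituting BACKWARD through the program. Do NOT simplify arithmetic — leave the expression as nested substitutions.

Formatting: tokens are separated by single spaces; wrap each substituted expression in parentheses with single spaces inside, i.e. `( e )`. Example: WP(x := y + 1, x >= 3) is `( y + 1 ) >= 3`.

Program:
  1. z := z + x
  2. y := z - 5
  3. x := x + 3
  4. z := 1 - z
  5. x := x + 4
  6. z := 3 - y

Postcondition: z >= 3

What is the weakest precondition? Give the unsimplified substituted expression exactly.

post: z >= 3
stmt 6: z := 3 - y  -- replace 1 occurrence(s) of z with (3 - y)
  => ( 3 - y ) >= 3
stmt 5: x := x + 4  -- replace 0 occurrence(s) of x with (x + 4)
  => ( 3 - y ) >= 3
stmt 4: z := 1 - z  -- replace 0 occurrence(s) of z with (1 - z)
  => ( 3 - y ) >= 3
stmt 3: x := x + 3  -- replace 0 occurrence(s) of x with (x + 3)
  => ( 3 - y ) >= 3
stmt 2: y := z - 5  -- replace 1 occurrence(s) of y with (z - 5)
  => ( 3 - ( z - 5 ) ) >= 3
stmt 1: z := z + x  -- replace 1 occurrence(s) of z with (z + x)
  => ( 3 - ( ( z + x ) - 5 ) ) >= 3

Answer: ( 3 - ( ( z + x ) - 5 ) ) >= 3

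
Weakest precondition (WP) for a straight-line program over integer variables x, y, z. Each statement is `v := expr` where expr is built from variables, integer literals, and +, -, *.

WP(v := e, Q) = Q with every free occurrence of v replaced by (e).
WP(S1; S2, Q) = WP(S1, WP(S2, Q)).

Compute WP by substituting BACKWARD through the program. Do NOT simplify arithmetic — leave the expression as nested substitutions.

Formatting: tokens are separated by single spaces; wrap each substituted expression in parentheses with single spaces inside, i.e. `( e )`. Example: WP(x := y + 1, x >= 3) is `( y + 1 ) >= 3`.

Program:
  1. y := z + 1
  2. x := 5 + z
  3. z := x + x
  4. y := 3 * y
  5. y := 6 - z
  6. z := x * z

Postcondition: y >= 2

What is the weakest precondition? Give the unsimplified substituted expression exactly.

Answer: ( 6 - ( ( 5 + z ) + ( 5 + z ) ) ) >= 2

Derivation:
post: y >= 2
stmt 6: z := x * z  -- replace 0 occurrence(s) of z with (x * z)
  => y >= 2
stmt 5: y := 6 - z  -- replace 1 occurrence(s) of y with (6 - z)
  => ( 6 - z ) >= 2
stmt 4: y := 3 * y  -- replace 0 occurrence(s) of y with (3 * y)
  => ( 6 - z ) >= 2
stmt 3: z := x + x  -- replace 1 occurrence(s) of z with (x + x)
  => ( 6 - ( x + x ) ) >= 2
stmt 2: x := 5 + z  -- replace 2 occurrence(s) of x with (5 + z)
  => ( 6 - ( ( 5 + z ) + ( 5 + z ) ) ) >= 2
stmt 1: y := z + 1  -- replace 0 occurrence(s) of y with (z + 1)
  => ( 6 - ( ( 5 + z ) + ( 5 + z ) ) ) >= 2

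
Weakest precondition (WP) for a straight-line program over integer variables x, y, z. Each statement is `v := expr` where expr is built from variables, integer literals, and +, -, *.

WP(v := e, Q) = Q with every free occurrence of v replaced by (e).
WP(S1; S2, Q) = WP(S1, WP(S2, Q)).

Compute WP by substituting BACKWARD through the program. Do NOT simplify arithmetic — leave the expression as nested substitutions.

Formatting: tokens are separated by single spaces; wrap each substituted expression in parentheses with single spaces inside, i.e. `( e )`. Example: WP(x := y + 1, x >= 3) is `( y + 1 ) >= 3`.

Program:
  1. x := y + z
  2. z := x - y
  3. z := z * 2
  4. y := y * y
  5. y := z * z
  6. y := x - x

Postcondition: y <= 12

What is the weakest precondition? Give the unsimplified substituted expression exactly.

Answer: ( ( y + z ) - ( y + z ) ) <= 12

Derivation:
post: y <= 12
stmt 6: y := x - x  -- replace 1 occurrence(s) of y with (x - x)
  => ( x - x ) <= 12
stmt 5: y := z * z  -- replace 0 occurrence(s) of y with (z * z)
  => ( x - x ) <= 12
stmt 4: y := y * y  -- replace 0 occurrence(s) of y with (y * y)
  => ( x - x ) <= 12
stmt 3: z := z * 2  -- replace 0 occurrence(s) of z with (z * 2)
  => ( x - x ) <= 12
stmt 2: z := x - y  -- replace 0 occurrence(s) of z with (x - y)
  => ( x - x ) <= 12
stmt 1: x := y + z  -- replace 2 occurrence(s) of x with (y + z)
  => ( ( y + z ) - ( y + z ) ) <= 12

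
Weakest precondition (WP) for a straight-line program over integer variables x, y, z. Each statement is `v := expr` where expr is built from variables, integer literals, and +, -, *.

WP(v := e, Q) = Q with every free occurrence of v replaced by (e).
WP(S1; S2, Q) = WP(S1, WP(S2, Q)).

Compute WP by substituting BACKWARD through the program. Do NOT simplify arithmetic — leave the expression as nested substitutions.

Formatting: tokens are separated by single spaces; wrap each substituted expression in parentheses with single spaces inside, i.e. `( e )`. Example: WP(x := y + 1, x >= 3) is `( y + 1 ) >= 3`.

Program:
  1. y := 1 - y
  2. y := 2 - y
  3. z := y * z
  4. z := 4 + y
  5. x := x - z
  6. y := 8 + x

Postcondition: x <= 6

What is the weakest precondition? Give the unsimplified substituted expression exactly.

Answer: ( x - ( 4 + ( 2 - ( 1 - y ) ) ) ) <= 6

Derivation:
post: x <= 6
stmt 6: y := 8 + x  -- replace 0 occurrence(s) of y with (8 + x)
  => x <= 6
stmt 5: x := x - z  -- replace 1 occurrence(s) of x with (x - z)
  => ( x - z ) <= 6
stmt 4: z := 4 + y  -- replace 1 occurrence(s) of z with (4 + y)
  => ( x - ( 4 + y ) ) <= 6
stmt 3: z := y * z  -- replace 0 occurrence(s) of z with (y * z)
  => ( x - ( 4 + y ) ) <= 6
stmt 2: y := 2 - y  -- replace 1 occurrence(s) of y with (2 - y)
  => ( x - ( 4 + ( 2 - y ) ) ) <= 6
stmt 1: y := 1 - y  -- replace 1 occurrence(s) of y with (1 - y)
  => ( x - ( 4 + ( 2 - ( 1 - y ) ) ) ) <= 6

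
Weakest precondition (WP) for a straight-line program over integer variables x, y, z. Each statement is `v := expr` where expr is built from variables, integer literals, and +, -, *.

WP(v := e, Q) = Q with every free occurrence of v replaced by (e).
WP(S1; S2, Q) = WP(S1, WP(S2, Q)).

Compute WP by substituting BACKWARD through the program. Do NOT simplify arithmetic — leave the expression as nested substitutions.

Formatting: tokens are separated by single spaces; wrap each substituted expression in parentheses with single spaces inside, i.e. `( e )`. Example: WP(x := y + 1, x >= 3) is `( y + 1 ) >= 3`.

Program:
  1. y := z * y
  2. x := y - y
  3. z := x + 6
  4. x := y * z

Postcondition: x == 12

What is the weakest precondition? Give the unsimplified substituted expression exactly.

post: x == 12
stmt 4: x := y * z  -- replace 1 occurrence(s) of x with (y * z)
  => ( y * z ) == 12
stmt 3: z := x + 6  -- replace 1 occurrence(s) of z with (x + 6)
  => ( y * ( x + 6 ) ) == 12
stmt 2: x := y - y  -- replace 1 occurrence(s) of x with (y - y)
  => ( y * ( ( y - y ) + 6 ) ) == 12
stmt 1: y := z * y  -- replace 3 occurrence(s) of y with (z * y)
  => ( ( z * y ) * ( ( ( z * y ) - ( z * y ) ) + 6 ) ) == 12

Answer: ( ( z * y ) * ( ( ( z * y ) - ( z * y ) ) + 6 ) ) == 12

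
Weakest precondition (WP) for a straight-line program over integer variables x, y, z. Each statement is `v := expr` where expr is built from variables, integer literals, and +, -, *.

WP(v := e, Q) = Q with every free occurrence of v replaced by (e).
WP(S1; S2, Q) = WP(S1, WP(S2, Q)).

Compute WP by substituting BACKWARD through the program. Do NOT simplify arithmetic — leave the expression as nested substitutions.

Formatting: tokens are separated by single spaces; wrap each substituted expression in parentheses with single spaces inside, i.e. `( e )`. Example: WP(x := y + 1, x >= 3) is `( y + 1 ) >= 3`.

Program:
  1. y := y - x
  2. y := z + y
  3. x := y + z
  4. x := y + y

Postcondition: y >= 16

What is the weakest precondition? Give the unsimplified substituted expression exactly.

Answer: ( z + ( y - x ) ) >= 16

Derivation:
post: y >= 16
stmt 4: x := y + y  -- replace 0 occurrence(s) of x with (y + y)
  => y >= 16
stmt 3: x := y + z  -- replace 0 occurrence(s) of x with (y + z)
  => y >= 16
stmt 2: y := z + y  -- replace 1 occurrence(s) of y with (z + y)
  => ( z + y ) >= 16
stmt 1: y := y - x  -- replace 1 occurrence(s) of y with (y - x)
  => ( z + ( y - x ) ) >= 16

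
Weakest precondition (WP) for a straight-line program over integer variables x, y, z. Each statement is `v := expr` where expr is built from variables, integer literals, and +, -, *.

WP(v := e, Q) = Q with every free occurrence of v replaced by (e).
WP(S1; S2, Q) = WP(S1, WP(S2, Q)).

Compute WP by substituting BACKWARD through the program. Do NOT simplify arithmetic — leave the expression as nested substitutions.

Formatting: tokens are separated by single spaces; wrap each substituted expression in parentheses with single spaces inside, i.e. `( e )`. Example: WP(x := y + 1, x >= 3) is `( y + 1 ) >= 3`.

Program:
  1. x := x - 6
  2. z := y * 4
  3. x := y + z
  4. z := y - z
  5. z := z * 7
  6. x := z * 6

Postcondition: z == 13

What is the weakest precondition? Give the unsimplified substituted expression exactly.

post: z == 13
stmt 6: x := z * 6  -- replace 0 occurrence(s) of x with (z * 6)
  => z == 13
stmt 5: z := z * 7  -- replace 1 occurrence(s) of z with (z * 7)
  => ( z * 7 ) == 13
stmt 4: z := y - z  -- replace 1 occurrence(s) of z with (y - z)
  => ( ( y - z ) * 7 ) == 13
stmt 3: x := y + z  -- replace 0 occurrence(s) of x with (y + z)
  => ( ( y - z ) * 7 ) == 13
stmt 2: z := y * 4  -- replace 1 occurrence(s) of z with (y * 4)
  => ( ( y - ( y * 4 ) ) * 7 ) == 13
stmt 1: x := x - 6  -- replace 0 occurrence(s) of x with (x - 6)
  => ( ( y - ( y * 4 ) ) * 7 ) == 13

Answer: ( ( y - ( y * 4 ) ) * 7 ) == 13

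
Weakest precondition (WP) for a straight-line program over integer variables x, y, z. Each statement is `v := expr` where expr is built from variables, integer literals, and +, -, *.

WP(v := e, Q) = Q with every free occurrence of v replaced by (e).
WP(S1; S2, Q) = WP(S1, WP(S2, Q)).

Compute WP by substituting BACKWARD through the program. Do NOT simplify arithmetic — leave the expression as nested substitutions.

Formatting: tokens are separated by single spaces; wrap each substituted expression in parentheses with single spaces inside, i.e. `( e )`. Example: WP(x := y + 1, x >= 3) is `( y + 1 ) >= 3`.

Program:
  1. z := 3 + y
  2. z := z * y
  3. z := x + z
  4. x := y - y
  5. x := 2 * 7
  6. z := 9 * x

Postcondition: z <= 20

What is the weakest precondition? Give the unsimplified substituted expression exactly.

post: z <= 20
stmt 6: z := 9 * x  -- replace 1 occurrence(s) of z with (9 * x)
  => ( 9 * x ) <= 20
stmt 5: x := 2 * 7  -- replace 1 occurrence(s) of x with (2 * 7)
  => ( 9 * ( 2 * 7 ) ) <= 20
stmt 4: x := y - y  -- replace 0 occurrence(s) of x with (y - y)
  => ( 9 * ( 2 * 7 ) ) <= 20
stmt 3: z := x + z  -- replace 0 occurrence(s) of z with (x + z)
  => ( 9 * ( 2 * 7 ) ) <= 20
stmt 2: z := z * y  -- replace 0 occurrence(s) of z with (z * y)
  => ( 9 * ( 2 * 7 ) ) <= 20
stmt 1: z := 3 + y  -- replace 0 occurrence(s) of z with (3 + y)
  => ( 9 * ( 2 * 7 ) ) <= 20

Answer: ( 9 * ( 2 * 7 ) ) <= 20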